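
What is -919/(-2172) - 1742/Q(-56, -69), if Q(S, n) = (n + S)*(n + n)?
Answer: 670507/2081500 ≈ 0.32213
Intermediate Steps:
Q(S, n) = 2*n*(S + n) (Q(S, n) = (S + n)*(2*n) = 2*n*(S + n))
-919/(-2172) - 1742/Q(-56, -69) = -919/(-2172) - 1742*(-1/(138*(-56 - 69))) = -919*(-1/2172) - 1742/(2*(-69)*(-125)) = 919/2172 - 1742/17250 = 919/2172 - 1742*1/17250 = 919/2172 - 871/8625 = 670507/2081500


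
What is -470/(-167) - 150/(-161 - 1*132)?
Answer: 162760/48931 ≈ 3.3263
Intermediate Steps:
-470/(-167) - 150/(-161 - 1*132) = -470*(-1/167) - 150/(-161 - 132) = 470/167 - 150/(-293) = 470/167 - 150*(-1/293) = 470/167 + 150/293 = 162760/48931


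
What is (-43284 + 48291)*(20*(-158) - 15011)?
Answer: -90982197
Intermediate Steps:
(-43284 + 48291)*(20*(-158) - 15011) = 5007*(-3160 - 15011) = 5007*(-18171) = -90982197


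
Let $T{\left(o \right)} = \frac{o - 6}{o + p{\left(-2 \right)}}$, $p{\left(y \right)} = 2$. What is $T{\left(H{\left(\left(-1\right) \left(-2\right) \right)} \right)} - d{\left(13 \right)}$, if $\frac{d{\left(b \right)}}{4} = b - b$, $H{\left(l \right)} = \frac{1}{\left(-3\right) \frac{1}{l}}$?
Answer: $-5$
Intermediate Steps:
$H{\left(l \right)} = - \frac{l}{3}$
$d{\left(b \right)} = 0$ ($d{\left(b \right)} = 4 \left(b - b\right) = 4 \cdot 0 = 0$)
$T{\left(o \right)} = \frac{-6 + o}{2 + o}$ ($T{\left(o \right)} = \frac{o - 6}{o + 2} = \frac{-6 + o}{2 + o}$)
$T{\left(H{\left(\left(-1\right) \left(-2\right) \right)} \right)} - d{\left(13 \right)} = \frac{-6 - \frac{\left(-1\right) \left(-2\right)}{3}}{2 - \frac{\left(-1\right) \left(-2\right)}{3}} - 0 = \frac{-6 - \frac{2}{3}}{2 - \frac{2}{3}} + 0 = \frac{1}{\frac{4}{3}} \left(- \frac{20}{3}\right) + 0 = \frac{3}{4} \left(- \frac{20}{3}\right) + 0 = -5 + 0 = -5$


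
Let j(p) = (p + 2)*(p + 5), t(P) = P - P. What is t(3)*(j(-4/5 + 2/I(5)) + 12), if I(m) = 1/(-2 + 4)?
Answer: 0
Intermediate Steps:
t(P) = 0
I(m) = ½ (I(m) = 1/2 = ½)
j(p) = (2 + p)*(5 + p)
t(3)*(j(-4/5 + 2/I(5)) + 12) = 0*((10 + (-4/5 + 2/(½))² + 7*(-4/5 + 2/(½))) + 12) = 0*((10 + (-4*⅕ + 2*2)² + 7*(-4*⅕ + 2*2)) + 12) = 0*((10 + (-⅘ + 4)² + 7*(-⅘ + 4)) + 12) = 0*((10 + (16/5)² + 7*(16/5)) + 12) = 0*((10 + 256/25 + 112/5) + 12) = 0*(1066/25 + 12) = 0*(1366/25) = 0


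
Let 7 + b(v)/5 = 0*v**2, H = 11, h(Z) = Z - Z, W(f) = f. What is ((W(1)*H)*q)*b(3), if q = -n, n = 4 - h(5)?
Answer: 1540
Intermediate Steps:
h(Z) = 0
n = 4 (n = 4 - 1*0 = 4 + 0 = 4)
q = -4 (q = -1*4 = -4)
b(v) = -35 (b(v) = -35 + 5*(0*v**2) = -35 + 5*0 = -35 + 0 = -35)
((W(1)*H)*q)*b(3) = ((1*11)*(-4))*(-35) = (11*(-4))*(-35) = -44*(-35) = 1540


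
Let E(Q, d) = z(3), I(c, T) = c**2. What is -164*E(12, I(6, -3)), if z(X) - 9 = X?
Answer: -1968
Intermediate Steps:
z(X) = 9 + X
E(Q, d) = 12 (E(Q, d) = 9 + 3 = 12)
-164*E(12, I(6, -3)) = -164*12 = -1968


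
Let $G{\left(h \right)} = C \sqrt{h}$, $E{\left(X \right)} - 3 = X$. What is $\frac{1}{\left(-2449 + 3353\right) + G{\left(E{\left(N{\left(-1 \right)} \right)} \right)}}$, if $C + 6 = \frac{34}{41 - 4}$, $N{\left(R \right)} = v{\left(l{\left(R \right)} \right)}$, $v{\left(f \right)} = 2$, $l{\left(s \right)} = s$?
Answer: $\frac{154697}{139823998} + \frac{1739 \sqrt{5}}{279647996} \approx 0.0011203$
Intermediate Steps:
$N{\left(R \right)} = 2$
$C = - \frac{188}{37}$ ($C = -6 + \frac{34}{41 - 4} = -6 + \frac{34}{37} = - \frac{188}{37} \approx -5.0811$)
$E{\left(X \right)} = 3 + X$
$G{\left(h \right)} = - \frac{188 \sqrt{h}}{37}$
$\frac{1}{\left(-2449 + 3353\right) + G{\left(E{\left(N{\left(-1 \right)} \right)} \right)}} = \frac{1}{\left(-2449 + 3353\right) - \frac{188 \sqrt{3 + 2}}{37}} = \frac{1}{904 - \frac{188 \sqrt{5}}{37}}$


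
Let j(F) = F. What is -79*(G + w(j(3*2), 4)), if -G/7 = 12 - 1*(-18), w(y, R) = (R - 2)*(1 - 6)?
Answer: 17380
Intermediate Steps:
w(y, R) = 10 - 5*R (w(y, R) = (-2 + R)*(-5) = 10 - 5*R)
G = -210 (G = -7*(12 - 1*(-18)) = -7*(12 + 18) = -7*30 = -210)
-79*(G + w(j(3*2), 4)) = -79*(-210 + (10 - 5*4)) = -79*(-210 + (10 - 20)) = -79*(-210 - 10) = -79*(-220) = 17380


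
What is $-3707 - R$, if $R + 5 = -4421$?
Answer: $719$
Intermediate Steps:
$R = -4426$ ($R = -5 - 4421 = -4426$)
$-3707 - R = -3707 - -4426 = -3707 + 4426 = 719$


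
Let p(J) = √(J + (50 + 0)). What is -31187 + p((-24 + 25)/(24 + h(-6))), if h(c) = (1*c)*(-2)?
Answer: -31187 + √1801/6 ≈ -31180.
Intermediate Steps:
h(c) = -2*c (h(c) = c*(-2) = -2*c)
p(J) = √(50 + J) (p(J) = √(J + 50) = √(50 + J))
-31187 + p((-24 + 25)/(24 + h(-6))) = -31187 + √(50 + (-24 + 25)/(24 - 2*(-6))) = -31187 + √(50 + 1/(24 + 12)) = -31187 + √(50 + 1/36) = -31187 + √(1801/36) = -31187 + √1801/6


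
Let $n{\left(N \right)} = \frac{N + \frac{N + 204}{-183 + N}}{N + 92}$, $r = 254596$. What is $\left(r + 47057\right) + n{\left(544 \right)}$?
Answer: $\frac{17314629830}{57399} \approx 3.0165 \cdot 10^{5}$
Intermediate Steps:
$n{\left(N \right)} = \frac{N + \frac{204 + N}{-183 + N}}{92 + N}$
$\left(r + 47057\right) + n{\left(544 \right)} = \left(254596 + 47057\right) + \frac{-204 - 544^{2} + 182 \cdot 544}{16836 - 544^{2} + 91 \cdot 544} = 301653 + \frac{-204 - 295936 + 99008}{16836 - 295936 + 49504} = 301653 + \frac{1}{-229596} \left(-197132\right) = 301653 - - \frac{49283}{57399} = 301653 + \frac{49283}{57399} = \frac{17314629830}{57399}$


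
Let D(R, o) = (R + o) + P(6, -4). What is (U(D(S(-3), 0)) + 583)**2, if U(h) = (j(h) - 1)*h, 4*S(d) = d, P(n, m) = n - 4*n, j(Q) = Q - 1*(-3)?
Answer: 206008609/256 ≈ 8.0472e+5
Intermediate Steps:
j(Q) = 3 + Q (j(Q) = Q + 3 = 3 + Q)
P(n, m) = -3*n
S(d) = d/4
D(R, o) = -18 + R + o (D(R, o) = (R + o) - 3*6 = (R + o) - 18 = -18 + R + o)
U(h) = h*(2 + h) (U(h) = ((3 + h) - 1)*h = (2 + h)*h = h*(2 + h))
(U(D(S(-3), 0)) + 583)**2 = ((-18 + (1/4)*(-3) + 0)*(2 + (-18 + (1/4)*(-3) + 0)) + 583)**2 = ((-18 - 3/4 + 0)*(2 + (-18 - 3/4 + 0)) + 583)**2 = (-75*(2 - 75/4)/4 + 583)**2 = (-75/4*(-67/4) + 583)**2 = (5025/16 + 583)**2 = (14353/16)**2 = 206008609/256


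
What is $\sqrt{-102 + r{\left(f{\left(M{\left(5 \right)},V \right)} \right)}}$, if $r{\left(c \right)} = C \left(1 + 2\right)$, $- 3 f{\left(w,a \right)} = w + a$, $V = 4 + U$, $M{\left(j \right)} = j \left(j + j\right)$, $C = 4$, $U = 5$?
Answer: $3 i \sqrt{10} \approx 9.4868 i$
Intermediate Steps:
$M{\left(j \right)} = 2 j^{2}$ ($M{\left(j \right)} = j 2 j = 2 j^{2}$)
$V = 9$ ($V = 4 + 5 = 9$)
$f{\left(w,a \right)} = - \frac{a}{3} - \frac{w}{3}$ ($f{\left(w,a \right)} = - \frac{w + a}{3} = - \frac{a + w}{3} = - \frac{a}{3} - \frac{w}{3}$)
$r{\left(c \right)} = 12$ ($r{\left(c \right)} = 4 \left(1 + 2\right) = 4 \cdot 3 = 12$)
$\sqrt{-102 + r{\left(f{\left(M{\left(5 \right)},V \right)} \right)}} = \sqrt{-102 + 12} = \sqrt{-90} = 3 i \sqrt{10}$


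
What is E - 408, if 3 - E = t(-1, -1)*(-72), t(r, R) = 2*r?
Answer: -549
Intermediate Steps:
E = -141 (E = 3 - 2*(-1)*(-72) = 3 - (-2)*(-72) = 3 - 1*144 = 3 - 144 = -141)
E - 408 = -141 - 408 = -549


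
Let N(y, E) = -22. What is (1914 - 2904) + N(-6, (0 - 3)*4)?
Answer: -1012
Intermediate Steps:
(1914 - 2904) + N(-6, (0 - 3)*4) = (1914 - 2904) - 22 = -990 - 22 = -1012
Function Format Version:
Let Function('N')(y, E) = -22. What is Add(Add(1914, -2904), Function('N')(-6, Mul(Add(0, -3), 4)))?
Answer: -1012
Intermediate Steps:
Add(Add(1914, -2904), Function('N')(-6, Mul(Add(0, -3), 4))) = Add(Add(1914, -2904), -22) = Add(-990, -22) = -1012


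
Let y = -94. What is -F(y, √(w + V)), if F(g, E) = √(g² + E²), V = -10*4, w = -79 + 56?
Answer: -√8773 ≈ -93.664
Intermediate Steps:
w = -23
V = -40
F(g, E) = √(E² + g²)
-F(y, √(w + V)) = -√((√(-23 - 40))² + (-94)²) = -√((√(-63))² + 8836) = -√((3*I*√7)² + 8836) = -√(-63 + 8836) = -√8773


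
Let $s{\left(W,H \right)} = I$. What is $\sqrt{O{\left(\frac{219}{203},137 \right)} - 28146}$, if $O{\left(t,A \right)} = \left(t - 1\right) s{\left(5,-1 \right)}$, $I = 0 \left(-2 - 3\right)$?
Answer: $i \sqrt{28146} \approx 167.77 i$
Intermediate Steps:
$I = 0$ ($I = 0 \left(-5\right) = 0$)
$s{\left(W,H \right)} = 0$
$O{\left(t,A \right)} = 0$ ($O{\left(t,A \right)} = \left(t - 1\right) 0 = \left(-1 + t\right) 0 = 0$)
$\sqrt{O{\left(\frac{219}{203},137 \right)} - 28146} = \sqrt{0 - 28146} = \sqrt{-28146} = i \sqrt{28146}$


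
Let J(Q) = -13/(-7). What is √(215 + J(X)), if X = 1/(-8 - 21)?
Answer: √10626/7 ≈ 14.726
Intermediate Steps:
X = -1/29 (X = 1/(-29) = -1/29 ≈ -0.034483)
J(Q) = 13/7 (J(Q) = -13*(-⅐) = 13/7)
√(215 + J(X)) = √(215 + 13/7) = √(1518/7) = √10626/7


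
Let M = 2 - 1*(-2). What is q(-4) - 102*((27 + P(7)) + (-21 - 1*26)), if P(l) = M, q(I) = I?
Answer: 1628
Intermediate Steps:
M = 4 (M = 2 + 2 = 4)
P(l) = 4
q(-4) - 102*((27 + P(7)) + (-21 - 1*26)) = -4 - 102*((27 + 4) + (-21 - 1*26)) = -4 - 102*(31 + (-21 - 26)) = -4 - 102*(31 - 47) = -4 - 102*(-16) = -4 + 1632 = 1628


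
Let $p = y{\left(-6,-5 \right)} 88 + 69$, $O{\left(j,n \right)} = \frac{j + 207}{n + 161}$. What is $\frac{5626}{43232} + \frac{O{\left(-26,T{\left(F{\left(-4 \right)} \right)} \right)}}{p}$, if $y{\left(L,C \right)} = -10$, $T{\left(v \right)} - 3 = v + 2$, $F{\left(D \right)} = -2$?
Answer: $\frac{92556939}{718753616} \approx 0.12877$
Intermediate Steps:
$T{\left(v \right)} = 5 + v$ ($T{\left(v \right)} = 3 + \left(v + 2\right) = 3 + \left(2 + v\right) = 5 + v$)
$O{\left(j,n \right)} = \frac{207 + j}{161 + n}$
$p = -811$ ($p = \left(-10\right) 88 + 69 = -880 + 69 = -811$)
$\frac{5626}{43232} + \frac{O{\left(-26,T{\left(F{\left(-4 \right)} \right)} \right)}}{p} = \frac{5626}{43232} + \frac{\frac{1}{161 + \left(5 - 2\right)} \left(207 - 26\right)}{-811} = 5626 \cdot \frac{1}{43232} + \frac{1}{161 + 3} \cdot 181 \left(- \frac{1}{811}\right) = \frac{2813}{21616} + \frac{1}{164} \cdot 181 \left(- \frac{1}{811}\right) = \frac{2813}{21616} + \frac{181}{164} \left(- \frac{1}{811}\right) = \frac{2813}{21616} - \frac{181}{133004} = \frac{92556939}{718753616}$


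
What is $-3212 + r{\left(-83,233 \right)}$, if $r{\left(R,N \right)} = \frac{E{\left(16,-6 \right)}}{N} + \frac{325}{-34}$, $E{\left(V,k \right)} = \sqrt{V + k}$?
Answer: $- \frac{109533}{34} + \frac{\sqrt{10}}{233} \approx -3221.5$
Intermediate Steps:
$r{\left(R,N \right)} = - \frac{325}{34} + \frac{\sqrt{10}}{N}$ ($r{\left(R,N \right)} = \frac{\sqrt{16 - 6}}{N} + \frac{325}{-34} = \frac{\sqrt{10}}{N} + 325 \left(- \frac{1}{34}\right) = \frac{\sqrt{10}}{N} - \frac{325}{34} = - \frac{325}{34} + \frac{\sqrt{10}}{N}$)
$-3212 + r{\left(-83,233 \right)} = -3212 - \left(\frac{325}{34} - \frac{\sqrt{10}}{233}\right) = - \frac{109533}{34} + \frac{\sqrt{10}}{233}$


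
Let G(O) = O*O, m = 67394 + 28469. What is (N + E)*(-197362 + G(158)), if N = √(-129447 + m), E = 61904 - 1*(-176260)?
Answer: -41058997272 - 689592*I*√2099 ≈ -4.1059e+10 - 3.1594e+7*I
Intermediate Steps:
E = 238164 (E = 61904 + 176260 = 238164)
m = 95863
G(O) = O²
N = 4*I*√2099 (N = √(-129447 + 95863) = √(-33584) = 4*I*√2099 ≈ 183.26*I)
(N + E)*(-197362 + G(158)) = (4*I*√2099 + 238164)*(-197362 + 158²) = (238164 + 4*I*√2099)*(-197362 + 24964) = (238164 + 4*I*√2099)*(-172398) = -41058997272 - 689592*I*√2099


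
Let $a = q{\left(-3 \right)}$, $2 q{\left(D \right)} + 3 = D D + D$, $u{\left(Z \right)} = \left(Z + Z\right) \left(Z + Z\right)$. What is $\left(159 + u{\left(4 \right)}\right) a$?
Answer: $\frac{669}{2} \approx 334.5$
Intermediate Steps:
$u{\left(Z \right)} = 4 Z^{2}$ ($u{\left(Z \right)} = 2 Z 2 Z = 4 Z^{2}$)
$q{\left(D \right)} = - \frac{3}{2} + \frac{D}{2} + \frac{D^{2}}{2}$ ($q{\left(D \right)} = - \frac{3}{2} + \frac{D D + D}{2} = - \frac{3}{2} + \frac{D^{2} + D}{2} = - \frac{3}{2} + \frac{D + D^{2}}{2} = - \frac{3}{2} + \left(\frac{D}{2} + \frac{D^{2}}{2}\right) = - \frac{3}{2} + \frac{D}{2} + \frac{D^{2}}{2}$)
$a = \frac{3}{2}$ ($a = - \frac{3}{2} + \frac{1}{2} \left(-3\right) + \frac{\left(-3\right)^{2}}{2} = - \frac{3}{2} - \frac{3}{2} + \frac{1}{2} \cdot 9 = - \frac{3}{2} - \frac{3}{2} + \frac{9}{2} = \frac{3}{2} \approx 1.5$)
$\left(159 + u{\left(4 \right)}\right) a = \left(159 + 4 \cdot 4^{2}\right) \frac{3}{2} = \left(159 + 4 \cdot 16\right) \frac{3}{2} = \left(159 + 64\right) \frac{3}{2} = 223 \cdot \frac{3}{2} = \frac{669}{2}$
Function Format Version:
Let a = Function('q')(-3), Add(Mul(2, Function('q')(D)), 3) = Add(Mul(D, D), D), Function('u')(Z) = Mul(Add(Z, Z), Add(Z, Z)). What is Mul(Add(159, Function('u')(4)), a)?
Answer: Rational(669, 2) ≈ 334.50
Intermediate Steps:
Function('u')(Z) = Mul(4, Pow(Z, 2)) (Function('u')(Z) = Mul(Mul(2, Z), Mul(2, Z)) = Mul(4, Pow(Z, 2)))
Function('q')(D) = Add(Rational(-3, 2), Mul(Rational(1, 2), D), Mul(Rational(1, 2), Pow(D, 2))) (Function('q')(D) = Add(Rational(-3, 2), Mul(Rational(1, 2), Add(Mul(D, D), D))) = Add(Rational(-3, 2), Mul(Rational(1, 2), Add(Pow(D, 2), D))) = Add(Rational(-3, 2), Mul(Rational(1, 2), Add(D, Pow(D, 2)))) = Add(Rational(-3, 2), Add(Mul(Rational(1, 2), D), Mul(Rational(1, 2), Pow(D, 2)))) = Add(Rational(-3, 2), Mul(Rational(1, 2), D), Mul(Rational(1, 2), Pow(D, 2))))
a = Rational(3, 2) (a = Add(Rational(-3, 2), Mul(Rational(1, 2), -3), Mul(Rational(1, 2), Pow(-3, 2))) = Add(Rational(-3, 2), Rational(-3, 2), Mul(Rational(1, 2), 9)) = Add(Rational(-3, 2), Rational(-3, 2), Rational(9, 2)) = Rational(3, 2) ≈ 1.5000)
Mul(Add(159, Function('u')(4)), a) = Mul(Add(159, Mul(4, Pow(4, 2))), Rational(3, 2)) = Mul(Add(159, Mul(4, 16)), Rational(3, 2)) = Mul(Add(159, 64), Rational(3, 2)) = Mul(223, Rational(3, 2)) = Rational(669, 2)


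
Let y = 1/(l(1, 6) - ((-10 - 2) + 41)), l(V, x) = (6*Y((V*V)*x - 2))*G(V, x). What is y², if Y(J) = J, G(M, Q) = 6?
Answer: 1/13225 ≈ 7.5614e-5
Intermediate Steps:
l(V, x) = -72 + 36*x*V² (l(V, x) = (6*((V*V)*x - 2))*6 = (6*(V²*x - 2))*6 = (6*(x*V² - 2))*6 = (6*(-2 + x*V²))*6 = (-12 + 6*x*V²)*6 = -72 + 36*x*V²)
y = 1/115 (y = 1/((-72 + 36*6*1²) - ((-10 - 2) + 41)) = 1/((-72 + 36*6*1) - (-12 + 41)) = 1/((-72 + 216) - 1*29) = 1/(144 - 29) = 1/115 ≈ 0.0086956)
y² = (1/115)² = 1/13225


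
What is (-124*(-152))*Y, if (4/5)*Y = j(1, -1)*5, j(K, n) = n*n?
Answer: 117800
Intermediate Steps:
j(K, n) = n²
Y = 25/4 (Y = 5*((-1)²*5)/4 = 5*(1*5)/4 = (5/4)*5 = 25/4 ≈ 6.2500)
(-124*(-152))*Y = -124*(-152)*(25/4) = 18848*(25/4) = 117800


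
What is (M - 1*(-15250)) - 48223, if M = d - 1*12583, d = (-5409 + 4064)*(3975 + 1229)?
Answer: -7044936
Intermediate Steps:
d = -6999380 (d = -1345*5204 = -6999380)
M = -7011963 (M = -6999380 - 1*12583 = -6999380 - 12583 = -7011963)
(M - 1*(-15250)) - 48223 = (-7011963 - 1*(-15250)) - 48223 = (-7011963 + 15250) - 48223 = -6996713 - 48223 = -7044936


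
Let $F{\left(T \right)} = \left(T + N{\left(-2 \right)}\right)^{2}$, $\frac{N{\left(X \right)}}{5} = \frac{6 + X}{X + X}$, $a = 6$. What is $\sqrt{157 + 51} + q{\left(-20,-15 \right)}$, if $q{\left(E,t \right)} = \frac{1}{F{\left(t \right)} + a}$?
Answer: $\frac{1}{406} + 4 \sqrt{13} \approx 14.425$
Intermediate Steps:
$N{\left(X \right)} = \frac{5 \left(6 + X\right)}{2 X}$ ($N{\left(X \right)} = 5 \frac{6 + X}{X + X} = 5 \frac{6 + X}{2 X} = \frac{5 \left(6 + X\right)}{2 X}$)
$F{\left(T \right)} = \left(-5 + T\right)^{2}$ ($F{\left(T \right)} = \left(T + \left(\frac{5}{2} + \frac{15}{-2}\right)\right)^{2} = \left(T + \left(\frac{5}{2} + 15 \left(- \frac{1}{2}\right)\right)\right)^{2} = \left(T + \left(\frac{5}{2} - \frac{15}{2}\right)\right)^{2} = \left(T - 5\right)^{2} = \left(-5 + T\right)^{2}$)
$q{\left(E,t \right)} = \frac{1}{6 + \left(-5 + t\right)^{2}}$ ($q{\left(E,t \right)} = \frac{1}{\left(-5 + t\right)^{2} + 6} = \frac{1}{6 + \left(-5 + t\right)^{2}}$)
$\sqrt{157 + 51} + q{\left(-20,-15 \right)} = \sqrt{157 + 51} + \frac{1}{6 + \left(-5 - 15\right)^{2}} = \sqrt{208} + \frac{1}{6 + \left(-20\right)^{2}} = 4 \sqrt{13} + \frac{1}{6 + 400} = 4 \sqrt{13} + \frac{1}{406} = \frac{1}{406} + 4 \sqrt{13}$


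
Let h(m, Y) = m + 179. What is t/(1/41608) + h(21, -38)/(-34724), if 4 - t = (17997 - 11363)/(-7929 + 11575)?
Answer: 1435766124650/15825463 ≈ 90725.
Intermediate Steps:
t = 3975/1823 (t = 4 - (17997 - 11363)/(-7929 + 11575) = 4 - 6634/3646 = 4 - 1*3317/1823 = 4 - 3317/1823 = 3975/1823 ≈ 2.1805)
h(m, Y) = 179 + m
t/(1/41608) + h(21, -38)/(-34724) = 3975/(1823*(1/41608)) + (179 + 21)/(-34724) = 3975/(1823*(1/41608)) + 200*(-1/34724) = (3975/1823)*41608 - 50/8681 = 165391800/1823 - 50/8681 = 1435766124650/15825463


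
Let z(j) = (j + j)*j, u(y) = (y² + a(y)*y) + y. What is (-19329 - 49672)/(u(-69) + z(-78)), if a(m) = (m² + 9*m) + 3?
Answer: 69001/269007 ≈ 0.25650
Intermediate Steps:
a(m) = 3 + m² + 9*m
u(y) = y + y² + y*(3 + y² + 9*y) (u(y) = (y² + (3 + y² + 9*y)*y) + y = (y² + y*(3 + y² + 9*y)) + y = y + y² + y*(3 + y² + 9*y))
z(j) = 2*j² (z(j) = (2*j)*j = 2*j²)
(-19329 - 49672)/(u(-69) + z(-78)) = (-19329 - 49672)/(-69*(4 + (-69)² + 10*(-69)) + 2*(-78)²) = -69001/(-69*(4 + 4761 - 690) + 2*6084) = -69001/(-69*4075 + 12168) = -69001/(-281175 + 12168) = -69001/(-269007) = -69001*(-1/269007) = 69001/269007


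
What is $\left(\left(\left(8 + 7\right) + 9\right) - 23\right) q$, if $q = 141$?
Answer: $141$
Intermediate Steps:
$\left(\left(\left(8 + 7\right) + 9\right) - 23\right) q = \left(\left(\left(8 + 7\right) + 9\right) - 23\right) 141 = \left(\left(15 + 9\right) - 23\right) 141 = \left(24 - 23\right) 141 = 1 \cdot 141 = 141$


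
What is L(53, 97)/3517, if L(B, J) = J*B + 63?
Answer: 5204/3517 ≈ 1.4797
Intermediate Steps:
L(B, J) = 63 + B*J (L(B, J) = B*J + 63 = 63 + B*J)
L(53, 97)/3517 = (63 + 53*97)/3517 = (63 + 5141)*(1/3517) = 5204*(1/3517) = 5204/3517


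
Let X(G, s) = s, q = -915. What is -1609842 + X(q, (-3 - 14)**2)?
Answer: -1609553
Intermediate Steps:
-1609842 + X(q, (-3 - 14)**2) = -1609842 + (-3 - 14)**2 = -1609842 + (-17)**2 = -1609842 + 289 = -1609553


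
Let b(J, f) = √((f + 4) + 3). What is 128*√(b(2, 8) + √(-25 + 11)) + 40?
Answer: 40 + 128*√(√15 + I*√14) ≈ 315.4 + 111.3*I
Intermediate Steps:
b(J, f) = √(7 + f) (b(J, f) = √((4 + f) + 3) = √(7 + f))
128*√(b(2, 8) + √(-25 + 11)) + 40 = 128*√(√(7 + 8) + √(-25 + 11)) + 40 = 128*√(√15 + √(-14)) + 40 = 128*√(√15 + I*√14) + 40 = 40 + 128*√(√15 + I*√14)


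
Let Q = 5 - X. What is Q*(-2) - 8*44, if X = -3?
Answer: -368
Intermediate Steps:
Q = 8 (Q = 5 - 1*(-3) = 5 + 3 = 8)
Q*(-2) - 8*44 = 8*(-2) - 8*44 = -16 - 352 = -368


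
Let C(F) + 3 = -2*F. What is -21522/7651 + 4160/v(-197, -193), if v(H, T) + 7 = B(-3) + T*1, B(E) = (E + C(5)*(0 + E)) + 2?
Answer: -17657362/619731 ≈ -28.492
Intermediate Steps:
C(F) = -3 - 2*F
B(E) = 2 - 12*E (B(E) = (E + (-3 - 2*5)*(0 + E)) + 2 = (E + (-3 - 10)*E) + 2 = (E - 13*E) + 2 = -12*E + 2 = 2 - 12*E)
v(H, T) = 31 + T (v(H, T) = -7 + ((2 - 12*(-3)) + T*1) = -7 + ((2 + 36) + T) = -7 + (38 + T) = 31 + T)
-21522/7651 + 4160/v(-197, -193) = -21522/7651 + 4160/(31 - 193) = -21522*1/7651 + 4160/(-162) = -21522/7651 + 4160*(-1/162) = -21522/7651 - 2080/81 = -17657362/619731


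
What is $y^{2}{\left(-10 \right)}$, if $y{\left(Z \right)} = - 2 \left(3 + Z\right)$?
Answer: $196$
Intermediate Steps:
$y{\left(Z \right)} = -6 - 2 Z$
$y^{2}{\left(-10 \right)} = \left(-6 - -20\right)^{2} = \left(-6 + 20\right)^{2} = 14^{2} = 196$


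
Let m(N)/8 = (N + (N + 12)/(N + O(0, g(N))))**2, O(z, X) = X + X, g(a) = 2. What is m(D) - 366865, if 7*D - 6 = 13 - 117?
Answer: -9133537/25 ≈ -3.6534e+5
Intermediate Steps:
O(z, X) = 2*X
D = -14 (D = 6/7 + (13 - 117)/7 = 6/7 + (1/7)*(-104) = 6/7 - 104/7 = -14)
m(N) = 8*(N + (12 + N)/(4 + N))**2 (m(N) = 8*(N + (N + 12)/(N + 2*2))**2 = 8*(N + (12 + N)/(N + 4))**2 = 8*(N + (12 + N)/(4 + N))**2)
m(D) - 366865 = 8*(12 + (-14)**2 + 5*(-14))**2/(4 - 14)**2 - 366865 = 8*(12 + 196 - 70)**2/(-10)**2 - 366865 = 8*(1/100)*138**2 - 366865 = 8*(1/100)*19044 - 366865 = 38088/25 - 366865 = -9133537/25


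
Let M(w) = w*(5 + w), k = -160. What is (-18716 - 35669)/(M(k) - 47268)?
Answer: 54385/22468 ≈ 2.4206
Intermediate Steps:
(-18716 - 35669)/(M(k) - 47268) = (-18716 - 35669)/(-160*(5 - 160) - 47268) = -54385/(-160*(-155) - 47268) = -54385/(24800 - 47268) = -54385/(-22468) = -54385*(-1/22468) = 54385/22468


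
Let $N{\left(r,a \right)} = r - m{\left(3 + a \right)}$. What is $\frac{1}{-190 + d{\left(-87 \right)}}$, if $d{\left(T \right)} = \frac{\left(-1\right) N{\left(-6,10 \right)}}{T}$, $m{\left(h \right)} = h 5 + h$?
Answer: $- \frac{29}{5538} \approx -0.0052366$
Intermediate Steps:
$m{\left(h \right)} = 6 h$ ($m{\left(h \right)} = 5 h + h = 6 h$)
$N{\left(r,a \right)} = -18 + r - 6 a$ ($N{\left(r,a \right)} = r - 6 \left(3 + a\right) = r - \left(18 + 6 a\right) = -18 + r - 6 a$)
$d{\left(T \right)} = \frac{84}{T}$ ($d{\left(T \right)} = \frac{\left(-1\right) \left(-18 - 6 - 60\right)}{T} = \frac{\left(-1\right) \left(-84\right)}{T} = \frac{84}{T}$)
$\frac{1}{-190 + d{\left(-87 \right)}} = \frac{1}{-190 + \frac{84}{-87}} = \frac{1}{-190 + 84 \left(- \frac{1}{87}\right)} = \frac{1}{-190 - \frac{28}{29}} = \frac{1}{- \frac{5538}{29}} = - \frac{29}{5538}$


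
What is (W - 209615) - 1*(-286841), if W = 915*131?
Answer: 197091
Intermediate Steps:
W = 119865
(W - 209615) - 1*(-286841) = (119865 - 209615) - 1*(-286841) = -89750 + 286841 = 197091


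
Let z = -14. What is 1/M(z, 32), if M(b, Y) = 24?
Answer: 1/24 ≈ 0.041667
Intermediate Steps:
1/M(z, 32) = 1/24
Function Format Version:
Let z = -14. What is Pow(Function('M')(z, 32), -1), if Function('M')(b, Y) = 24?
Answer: Rational(1, 24) ≈ 0.041667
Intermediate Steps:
Pow(Function('M')(z, 32), -1) = Pow(24, -1) = Rational(1, 24)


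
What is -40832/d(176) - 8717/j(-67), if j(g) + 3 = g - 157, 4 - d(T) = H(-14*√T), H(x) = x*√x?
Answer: 8717/227 - 40832/(4 + 112*I*11^(¾)*√14) ≈ 38.375 + 16.131*I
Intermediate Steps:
H(x) = x^(3/2)
d(T) = 4 - 14*√14*(-√T)^(3/2) (d(T) = 4 - (-14*√T)^(3/2) = 4 - 14*√14*(-√T)^(3/2))
j(g) = -160 + g (j(g) = -3 + (g - 157) = -3 + (-157 + g) = -160 + g)
-40832/d(176) - 8717/j(-67) = -40832/(4 - 14*√14*(-√176)^(3/2)) - 8717/(-160 - 67) = -40832/(4 - 14*√14*(-4*√11)^(3/2)) - 8717/(-227) = -40832/(4 - 14*√14*(-4*√11)^(3/2)) - 8717*(-1/227) = -40832/(4 - 14*√14*(-8*I*11^(¾))) + 8717/227 = -40832/(4 + 112*I*11^(¾)*√14) + 8717/227 = 8717/227 - 40832/(4 + 112*I*11^(¾)*√14)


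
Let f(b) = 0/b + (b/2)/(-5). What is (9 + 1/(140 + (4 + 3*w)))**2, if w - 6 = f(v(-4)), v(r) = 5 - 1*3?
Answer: 52823824/651249 ≈ 81.112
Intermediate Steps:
v(r) = 2 (v(r) = 5 - 3 = 2)
f(b) = -b/10 (f(b) = 0 + (b*(1/2))*(-1/5) = 0 + (b/2)*(-1/5) = 0 - b/10 = -b/10)
w = 29/5 (w = 6 - 1/10*2 = 6 - 1/5 = 29/5 ≈ 5.8000)
(9 + 1/(140 + (4 + 3*w)))**2 = (9 + 1/(140 + (4 + 3*(29/5))))**2 = (9 + 1/(140 + (4 + 87/5)))**2 = (9 + 1/(140 + 107/5))**2 = (9 + 1/(807/5))**2 = (9 + 5/807)**2 = (7268/807)**2 = 52823824/651249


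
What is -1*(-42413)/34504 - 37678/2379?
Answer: -1199141185/82085016 ≈ -14.609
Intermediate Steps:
-1*(-42413)/34504 - 37678/2379 = 42413*(1/34504) - 37678*1/2379 = 42413/34504 - 37678/2379 = -1199141185/82085016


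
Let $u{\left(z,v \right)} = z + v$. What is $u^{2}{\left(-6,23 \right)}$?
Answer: $289$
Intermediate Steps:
$u{\left(z,v \right)} = v + z$
$u^{2}{\left(-6,23 \right)} = \left(23 - 6\right)^{2} = 17^{2} = 289$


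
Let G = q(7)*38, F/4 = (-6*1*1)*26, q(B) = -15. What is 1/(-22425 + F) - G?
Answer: 13137929/23049 ≈ 570.00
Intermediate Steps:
F = -624 (F = 4*((-6*1*1)*26) = 4*(-6*1*26) = 4*(-6*26) = 4*(-156) = -624)
G = -570 (G = -15*38 = -570)
1/(-22425 + F) - G = 1/(-22425 - 624) - 1*(-570) = 1/(-23049) + 570 = -1/23049 + 570 = 13137929/23049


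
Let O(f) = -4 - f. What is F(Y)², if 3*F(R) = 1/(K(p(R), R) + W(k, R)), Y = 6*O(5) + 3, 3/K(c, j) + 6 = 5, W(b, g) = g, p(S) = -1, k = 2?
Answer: 1/26244 ≈ 3.8104e-5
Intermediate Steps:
K(c, j) = -3 (K(c, j) = 3/(-6 + 5) = 3/(-1) = 3*(-1) = -3)
Y = -51 (Y = 6*(-4 - 1*5) + 3 = 6*(-4 - 5) + 3 = 6*(-9) + 3 = -54 + 3 = -51)
F(R) = 1/(3*(-3 + R))
F(Y)² = (1/(3*(-3 - 51)))² = ((⅓)/(-54))² = ((⅓)*(-1/54))² = (-1/162)² = 1/26244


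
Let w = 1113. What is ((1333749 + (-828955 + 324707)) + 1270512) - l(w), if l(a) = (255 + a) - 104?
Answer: 2098749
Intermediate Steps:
l(a) = 151 + a
((1333749 + (-828955 + 324707)) + 1270512) - l(w) = ((1333749 + (-828955 + 324707)) + 1270512) - (151 + 1113) = ((1333749 - 504248) + 1270512) - 1*1264 = (829501 + 1270512) - 1264 = 2100013 - 1264 = 2098749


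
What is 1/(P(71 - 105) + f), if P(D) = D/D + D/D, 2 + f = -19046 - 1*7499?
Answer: -1/26545 ≈ -3.7672e-5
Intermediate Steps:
f = -26547 (f = -2 + (-19046 - 1*7499) = -2 + (-19046 - 7499) = -2 - 26545 = -26547)
P(D) = 2 (P(D) = 1 + 1 = 2)
1/(P(71 - 105) + f) = 1/(2 - 26547) = 1/(-26545) = -1/26545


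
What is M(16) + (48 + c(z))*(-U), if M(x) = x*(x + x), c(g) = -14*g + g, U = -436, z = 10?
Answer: -35240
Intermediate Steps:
c(g) = -13*g
M(x) = 2*x**2 (M(x) = x*(2*x) = 2*x**2)
M(16) + (48 + c(z))*(-U) = 2*16**2 + (48 - 13*10)*(-1*(-436)) = 2*256 + (48 - 130)*436 = 512 - 82*436 = 512 - 35752 = -35240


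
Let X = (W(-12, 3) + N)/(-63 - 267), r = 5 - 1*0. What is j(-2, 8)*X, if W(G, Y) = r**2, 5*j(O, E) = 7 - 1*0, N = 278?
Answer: -707/550 ≈ -1.2855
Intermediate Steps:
r = 5 (r = 5 + 0 = 5)
j(O, E) = 7/5 (j(O, E) = (7 - 1*0)/5 = (7 + 0)/5 = (1/5)*7 = 7/5)
W(G, Y) = 25 (W(G, Y) = 5**2 = 25)
X = -101/110 (X = (25 + 278)/(-63 - 267) = 303/(-330) = 303*(-1/330) = -101/110 ≈ -0.91818)
j(-2, 8)*X = (7/5)*(-101/110) = -707/550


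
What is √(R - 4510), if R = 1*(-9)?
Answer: I*√4519 ≈ 67.224*I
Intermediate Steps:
R = -9
√(R - 4510) = √(-9 - 4510) = √(-4519) = I*√4519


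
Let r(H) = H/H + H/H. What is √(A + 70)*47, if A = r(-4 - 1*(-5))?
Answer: 282*√2 ≈ 398.81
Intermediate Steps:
r(H) = 2 (r(H) = 1 + 1 = 2)
A = 2
√(A + 70)*47 = √(2 + 70)*47 = √72*47 = (6*√2)*47 = 282*√2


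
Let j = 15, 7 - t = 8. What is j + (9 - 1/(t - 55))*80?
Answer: 5155/7 ≈ 736.43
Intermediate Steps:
t = -1 (t = 7 - 1*8 = 7 - 8 = -1)
j + (9 - 1/(t - 55))*80 = 15 + (9 - 1/(-1 - 55))*80 = 15 + (9 - 1/(-56))*80 = 15 + (9 - 1*(-1/56))*80 = 15 + (9 + 1/56)*80 = 15 + (505/56)*80 = 15 + 5050/7 = 5155/7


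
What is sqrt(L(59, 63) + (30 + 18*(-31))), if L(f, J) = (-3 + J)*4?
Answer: 12*I*sqrt(2) ≈ 16.971*I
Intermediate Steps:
L(f, J) = -12 + 4*J
sqrt(L(59, 63) + (30 + 18*(-31))) = sqrt((-12 + 4*63) + (30 + 18*(-31))) = sqrt((-12 + 252) + (30 - 558)) = sqrt(240 - 528) = sqrt(-288) = 12*I*sqrt(2)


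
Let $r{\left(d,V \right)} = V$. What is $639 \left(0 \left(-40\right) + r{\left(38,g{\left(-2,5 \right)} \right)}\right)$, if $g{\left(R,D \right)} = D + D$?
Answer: $6390$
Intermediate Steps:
$g{\left(R,D \right)} = 2 D$
$639 \left(0 \left(-40\right) + r{\left(38,g{\left(-2,5 \right)} \right)}\right) = 639 \left(0 \left(-40\right) + 2 \cdot 5\right) = 639 \left(0 + 10\right) = 639 \cdot 10 = 6390$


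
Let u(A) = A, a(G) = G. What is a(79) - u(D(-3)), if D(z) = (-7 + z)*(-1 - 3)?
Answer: 39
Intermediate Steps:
D(z) = 28 - 4*z (D(z) = (-7 + z)*(-4) = 28 - 4*z)
a(79) - u(D(-3)) = 79 - (28 - 4*(-3)) = 79 - (28 + 12) = 79 - 1*40 = 79 - 40 = 39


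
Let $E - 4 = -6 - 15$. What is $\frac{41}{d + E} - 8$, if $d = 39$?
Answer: $- \frac{135}{22} \approx -6.1364$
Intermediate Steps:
$E = -17$ ($E = 4 - 21 = -17$)
$\frac{41}{d + E} - 8 = \frac{41}{39 - 17} - 8 = \frac{41}{22} - 8 = - \frac{135}{22}$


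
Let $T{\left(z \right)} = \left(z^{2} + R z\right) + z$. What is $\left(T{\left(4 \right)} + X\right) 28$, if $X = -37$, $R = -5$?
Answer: $-1036$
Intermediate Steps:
$T{\left(z \right)} = z^{2} - 4 z$ ($T{\left(z \right)} = \left(z^{2} - 5 z\right) + z = z^{2} - 4 z$)
$\left(T{\left(4 \right)} + X\right) 28 = \left(4 \left(-4 + 4\right) - 37\right) 28 = \left(4 \cdot 0 - 37\right) 28 = \left(0 - 37\right) 28 = \left(-37\right) 28 = -1036$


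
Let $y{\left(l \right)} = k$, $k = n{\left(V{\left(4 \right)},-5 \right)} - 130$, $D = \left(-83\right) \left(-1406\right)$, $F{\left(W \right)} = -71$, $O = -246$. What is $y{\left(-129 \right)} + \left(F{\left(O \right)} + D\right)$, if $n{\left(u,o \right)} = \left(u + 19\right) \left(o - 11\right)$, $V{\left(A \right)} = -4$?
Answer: $116257$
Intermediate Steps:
$n{\left(u,o \right)} = \left(-11 + o\right) \left(19 + u\right)$ ($n{\left(u,o \right)} = \left(19 + u\right) \left(-11 + o\right) = \left(-11 + o\right) \left(19 + u\right)$)
$D = 116698$
$k = -370$ ($k = \left(-209 - -44 + 19 \left(-5\right) - -20\right) - 130 = \left(-209 + 44 - 95 + 20\right) - 130 = -240 - 130 = -370$)
$y{\left(l \right)} = -370$
$y{\left(-129 \right)} + \left(F{\left(O \right)} + D\right) = -370 + \left(-71 + 116698\right) = -370 + 116627 = 116257$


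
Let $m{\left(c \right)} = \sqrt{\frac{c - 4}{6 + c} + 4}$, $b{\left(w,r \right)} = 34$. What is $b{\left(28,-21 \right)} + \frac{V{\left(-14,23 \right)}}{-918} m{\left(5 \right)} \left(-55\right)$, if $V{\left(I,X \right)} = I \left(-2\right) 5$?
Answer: $34 + \frac{350 \sqrt{55}}{153} \approx 50.965$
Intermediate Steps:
$m{\left(c \right)} = \sqrt{4 + \frac{-4 + c}{6 + c}}$ ($m{\left(c \right)} = \sqrt{\frac{-4 + c}{6 + c} + 4} = \sqrt{4 + \frac{-4 + c}{6 + c}}$)
$V{\left(I,X \right)} = - 10 I$ ($V{\left(I,X \right)} = - 2 I 5 = - 10 I$)
$b{\left(28,-21 \right)} + \frac{V{\left(-14,23 \right)}}{-918} m{\left(5 \right)} \left(-55\right) = 34 + \frac{\left(-10\right) \left(-14\right)}{-918} \sqrt{5} \sqrt{\frac{4 + 5}{6 + 5}} \left(-55\right) = 34 + 140 \left(- \frac{1}{918}\right) \sqrt{5} \sqrt{\frac{1}{11} \cdot 9} \left(-55\right) = 34 - \frac{70 \sqrt{5} \sqrt{\frac{1}{11} \cdot 9} \left(-55\right)}{459} = 34 - \frac{70 \sqrt{5} \sqrt{\frac{9}{11}} \left(-55\right)}{459} = 34 - \frac{70 \sqrt{5} \frac{3 \sqrt{11}}{11} \left(-55\right)}{459} = 34 - \frac{70 \frac{3 \sqrt{55}}{11} \left(-55\right)}{459} = 34 - \frac{70 \left(- 15 \sqrt{55}\right)}{459} = 34 + \frac{350 \sqrt{55}}{153}$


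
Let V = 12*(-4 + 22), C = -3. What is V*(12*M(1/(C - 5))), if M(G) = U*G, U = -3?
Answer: 972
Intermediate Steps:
V = 216 (V = 12*18 = 216)
M(G) = -3*G
V*(12*M(1/(C - 5))) = 216*(12*(-3/(-3 - 5))) = 216*(12*(-3/(-8))) = 216*(12*(-3*(-1/8))) = 216*(12*(3/8)) = 216*(9/2) = 972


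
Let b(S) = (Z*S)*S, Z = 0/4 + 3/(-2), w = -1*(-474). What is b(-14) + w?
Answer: 180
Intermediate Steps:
w = 474
Z = -3/2 (Z = 0*(¼) + 3*(-½) = 0 - 3/2 = -3/2 ≈ -1.5000)
b(S) = -3*S²/2 (b(S) = (-3*S/2)*S = -3*S²/2)
b(-14) + w = -3/2*(-14)² + 474 = -3/2*196 + 474 = -294 + 474 = 180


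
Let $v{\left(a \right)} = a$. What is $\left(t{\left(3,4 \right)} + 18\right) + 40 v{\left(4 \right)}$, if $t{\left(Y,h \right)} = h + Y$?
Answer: $185$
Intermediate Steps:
$t{\left(Y,h \right)} = Y + h$
$\left(t{\left(3,4 \right)} + 18\right) + 40 v{\left(4 \right)} = \left(\left(3 + 4\right) + 18\right) + 40 \cdot 4 = \left(7 + 18\right) + 160 = 25 + 160 = 185$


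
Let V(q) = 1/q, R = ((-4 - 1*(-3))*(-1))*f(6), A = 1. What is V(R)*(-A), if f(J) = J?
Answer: -1/6 ≈ -0.16667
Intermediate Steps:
R = 6 (R = ((-4 - 1*(-3))*(-1))*6 = ((-4 + 3)*(-1))*6 = -1*(-1)*6 = 1*6 = 6)
V(R)*(-A) = (-1*1)/6 = (1/6)*(-1) = -1/6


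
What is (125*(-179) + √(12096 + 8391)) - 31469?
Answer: -53844 + √20487 ≈ -53701.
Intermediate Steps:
(125*(-179) + √(12096 + 8391)) - 31469 = (-22375 + √20487) - 31469 = -53844 + √20487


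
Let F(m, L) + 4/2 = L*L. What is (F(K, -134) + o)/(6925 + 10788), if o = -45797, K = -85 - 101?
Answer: -27843/17713 ≈ -1.5719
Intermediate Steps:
K = -186
F(m, L) = -2 + L**2 (F(m, L) = -2 + L*L = -2 + L**2)
(F(K, -134) + o)/(6925 + 10788) = ((-2 + (-134)**2) - 45797)/(6925 + 10788) = ((-2 + 17956) - 45797)/17713 = (17954 - 45797)*(1/17713) = -27843*1/17713 = -27843/17713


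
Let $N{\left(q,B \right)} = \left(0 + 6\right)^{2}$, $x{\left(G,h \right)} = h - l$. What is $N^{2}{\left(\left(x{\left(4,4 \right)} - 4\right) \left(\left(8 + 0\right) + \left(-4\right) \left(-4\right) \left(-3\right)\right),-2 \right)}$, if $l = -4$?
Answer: $1296$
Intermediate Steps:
$x{\left(G,h \right)} = 4 + h$ ($x{\left(G,h \right)} = h - -4 = h + 4 = 4 + h$)
$N{\left(q,B \right)} = 36$ ($N{\left(q,B \right)} = 6^{2} = 36$)
$N^{2}{\left(\left(x{\left(4,4 \right)} - 4\right) \left(\left(8 + 0\right) + \left(-4\right) \left(-4\right) \left(-3\right)\right),-2 \right)} = 36^{2} = 1296$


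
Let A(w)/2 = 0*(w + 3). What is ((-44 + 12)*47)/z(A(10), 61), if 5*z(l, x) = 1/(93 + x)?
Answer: -1158080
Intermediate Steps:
A(w) = 0 (A(w) = 2*(0*(w + 3)) = 2*(0*(3 + w)) = 2*0 = 0)
z(l, x) = 1/(5*(93 + x))
((-44 + 12)*47)/z(A(10), 61) = ((-44 + 12)*47)/((1/(5*(93 + 61)))) = (-32*47)/(((⅕)/154)) = -1504/((⅕)*(1/154)) = -1504/1/770 = -1504*770 = -1158080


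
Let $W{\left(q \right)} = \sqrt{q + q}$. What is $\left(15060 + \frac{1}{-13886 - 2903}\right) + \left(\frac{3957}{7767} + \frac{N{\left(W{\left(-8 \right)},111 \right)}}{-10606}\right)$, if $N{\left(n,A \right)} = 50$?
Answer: $\frac{3471506896131661}{230504021463} \approx 15061.0$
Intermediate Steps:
$W{\left(q \right)} = \sqrt{2} \sqrt{q}$ ($W{\left(q \right)} = \sqrt{2 q} = \sqrt{2} \sqrt{q}$)
$\left(15060 + \frac{1}{-13886 - 2903}\right) + \left(\frac{3957}{7767} + \frac{N{\left(W{\left(-8 \right)},111 \right)}}{-10606}\right) = \left(15060 + \frac{1}{-13886 - 2903}\right) + \left(\frac{3957}{7767} + \frac{50}{-10606}\right) = \left(15060 + \frac{1}{-16789}\right) + \left(3957 \cdot \frac{1}{7767} + 50 \left(- \frac{1}{10606}\right)\right) = \left(15060 - \frac{1}{16789}\right) + \left(\frac{1319}{2589} - \frac{25}{5303}\right) = \frac{252842339}{16789} + \frac{6929932}{13729467} = \frac{3471506896131661}{230504021463}$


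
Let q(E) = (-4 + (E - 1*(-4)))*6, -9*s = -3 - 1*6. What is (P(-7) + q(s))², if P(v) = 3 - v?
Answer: 256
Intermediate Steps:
s = 1 (s = -(-3 - 1*6)/9 = -(-3 - 6)/9 = -⅑*(-9) = 1)
q(E) = 6*E (q(E) = (-4 + (E + 4))*6 = (-4 + (4 + E))*6 = E*6 = 6*E)
(P(-7) + q(s))² = ((3 - 1*(-7)) + 6*1)² = ((3 + 7) + 6)² = (10 + 6)² = 16² = 256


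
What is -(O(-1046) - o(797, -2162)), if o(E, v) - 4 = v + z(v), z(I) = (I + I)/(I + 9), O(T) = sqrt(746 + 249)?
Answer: -4641850/2153 - sqrt(995) ≈ -2187.5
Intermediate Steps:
O(T) = sqrt(995)
z(I) = 2*I/(9 + I) (z(I) = (2*I)/(9 + I) = 2*I/(9 + I))
o(E, v) = 4 + v + 2*v/(9 + v) (o(E, v) = 4 + (v + 2*v/(9 + v)) = 4 + v + 2*v/(9 + v))
-(O(-1046) - o(797, -2162)) = -(sqrt(995) - (36 + (-2162)**2 + 15*(-2162))/(9 - 2162)) = -(sqrt(995) - (36 + 4674244 - 32430)/(-2153)) = -(sqrt(995) - (-1)*4641850/2153) = -(sqrt(995) - 1*(-4641850/2153)) = -(sqrt(995) + 4641850/2153) = -(4641850/2153 + sqrt(995)) = -4641850/2153 - sqrt(995)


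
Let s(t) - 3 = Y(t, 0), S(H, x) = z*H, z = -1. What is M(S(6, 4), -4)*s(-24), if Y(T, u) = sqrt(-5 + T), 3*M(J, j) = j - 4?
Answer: -8 - 8*I*sqrt(29)/3 ≈ -8.0 - 14.36*I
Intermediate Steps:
S(H, x) = -H
M(J, j) = -4/3 + j/3 (M(J, j) = (j - 4)/3 = (-4 + j)/3 = -4/3 + j/3)
s(t) = 3 + sqrt(-5 + t)
M(S(6, 4), -4)*s(-24) = (-4/3 + (1/3)*(-4))*(3 + sqrt(-5 - 24)) = (-4/3 - 4/3)*(3 + sqrt(-29)) = -8*(3 + I*sqrt(29))/3 = -8 - 8*I*sqrt(29)/3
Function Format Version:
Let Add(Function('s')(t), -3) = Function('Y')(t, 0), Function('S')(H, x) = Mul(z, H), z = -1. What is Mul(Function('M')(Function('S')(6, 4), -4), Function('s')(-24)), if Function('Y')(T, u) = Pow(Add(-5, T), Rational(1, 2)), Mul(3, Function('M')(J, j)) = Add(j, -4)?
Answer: Add(-8, Mul(Rational(-8, 3), I, Pow(29, Rational(1, 2)))) ≈ Add(-8.0000, Mul(-14.360, I))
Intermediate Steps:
Function('S')(H, x) = Mul(-1, H)
Function('M')(J, j) = Add(Rational(-4, 3), Mul(Rational(1, 3), j)) (Function('M')(J, j) = Mul(Rational(1, 3), Add(j, -4)) = Mul(Rational(1, 3), Add(-4, j)) = Add(Rational(-4, 3), Mul(Rational(1, 3), j)))
Function('s')(t) = Add(3, Pow(Add(-5, t), Rational(1, 2)))
Mul(Function('M')(Function('S')(6, 4), -4), Function('s')(-24)) = Mul(Add(Rational(-4, 3), Mul(Rational(1, 3), -4)), Add(3, Pow(Add(-5, -24), Rational(1, 2)))) = Mul(Add(Rational(-4, 3), Rational(-4, 3)), Add(3, Pow(-29, Rational(1, 2)))) = Mul(Rational(-8, 3), Add(3, Mul(I, Pow(29, Rational(1, 2))))) = Add(-8, Mul(Rational(-8, 3), I, Pow(29, Rational(1, 2))))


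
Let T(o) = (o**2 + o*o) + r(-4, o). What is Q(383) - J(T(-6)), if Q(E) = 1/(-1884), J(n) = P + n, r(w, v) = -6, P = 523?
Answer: -1109677/1884 ≈ -589.00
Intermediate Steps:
T(o) = -6 + 2*o**2 (T(o) = (o**2 + o*o) - 6 = (o**2 + o**2) - 6 = 2*o**2 - 6 = -6 + 2*o**2)
J(n) = 523 + n
Q(E) = -1/1884
Q(383) - J(T(-6)) = -1/1884 - (523 + (-6 + 2*(-6)**2)) = -1/1884 - (523 + (-6 + 2*36)) = -1/1884 - (523 + (-6 + 72)) = -1/1884 - (523 + 66) = -1/1884 - 1*589 = -1/1884 - 589 = -1109677/1884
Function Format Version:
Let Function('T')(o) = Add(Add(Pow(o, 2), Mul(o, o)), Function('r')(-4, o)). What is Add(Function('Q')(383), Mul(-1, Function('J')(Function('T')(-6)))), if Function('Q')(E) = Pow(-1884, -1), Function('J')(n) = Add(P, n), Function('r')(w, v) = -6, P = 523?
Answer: Rational(-1109677, 1884) ≈ -589.00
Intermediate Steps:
Function('T')(o) = Add(-6, Mul(2, Pow(o, 2))) (Function('T')(o) = Add(Add(Pow(o, 2), Mul(o, o)), -6) = Add(Add(Pow(o, 2), Pow(o, 2)), -6) = Add(Mul(2, Pow(o, 2)), -6) = Add(-6, Mul(2, Pow(o, 2))))
Function('J')(n) = Add(523, n)
Function('Q')(E) = Rational(-1, 1884)
Add(Function('Q')(383), Mul(-1, Function('J')(Function('T')(-6)))) = Add(Rational(-1, 1884), Mul(-1, Add(523, Add(-6, Mul(2, Pow(-6, 2)))))) = Add(Rational(-1, 1884), Mul(-1, Add(523, Add(-6, Mul(2, 36))))) = Add(Rational(-1, 1884), Mul(-1, Add(523, Add(-6, 72)))) = Add(Rational(-1, 1884), Mul(-1, Add(523, 66))) = Add(Rational(-1, 1884), Mul(-1, 589)) = Add(Rational(-1, 1884), -589) = Rational(-1109677, 1884)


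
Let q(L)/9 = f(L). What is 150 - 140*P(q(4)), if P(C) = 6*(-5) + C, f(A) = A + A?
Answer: -5730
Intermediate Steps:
f(A) = 2*A
q(L) = 18*L (q(L) = 9*(2*L) = 18*L)
P(C) = -30 + C
150 - 140*P(q(4)) = 150 - 140*(-30 + 18*4) = 150 - 140*(-30 + 72) = 150 - 140*42 = 150 - 5880 = -5730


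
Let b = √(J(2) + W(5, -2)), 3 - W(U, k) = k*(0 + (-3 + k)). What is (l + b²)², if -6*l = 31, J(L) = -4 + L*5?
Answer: 1369/36 ≈ 38.028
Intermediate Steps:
W(U, k) = 3 - k*(-3 + k) (W(U, k) = 3 - k*(0 + (-3 + k)) = 3 - k*(-3 + k))
J(L) = -4 + 5*L
l = -31/6 (l = -⅙*31 = -31/6 ≈ -5.1667)
b = I (b = √((-4 + 5*2) + (3 - 1*(-2)² + 3*(-2))) = √((-4 + 10) + (3 - 1*4 - 6)) = √(6 + (3 - 4 - 6)) = √(6 - 7) = √(-1) = I ≈ 1.0*I)
(l + b²)² = (-31/6 + I²)² = (-31/6 - 1)² = (-37/6)² = 1369/36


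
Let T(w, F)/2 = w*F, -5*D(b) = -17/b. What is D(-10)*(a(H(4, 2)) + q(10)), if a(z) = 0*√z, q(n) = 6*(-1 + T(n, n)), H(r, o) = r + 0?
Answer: -10149/25 ≈ -405.96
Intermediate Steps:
D(b) = 17/(5*b) (D(b) = -(-17)/(5*b) = 17/(5*b))
H(r, o) = r
T(w, F) = 2*F*w (T(w, F) = 2*(w*F) = 2*(F*w) = 2*F*w)
q(n) = -6 + 12*n² (q(n) = 6*(-1 + 2*n*n) = 6*(-1 + 2*n²) = -6 + 12*n²)
a(z) = 0
D(-10)*(a(H(4, 2)) + q(10)) = ((17/5)/(-10))*(0 + (-6 + 12*10²)) = ((17/5)*(-⅒))*(0 + (-6 + 12*100)) = -17*(0 + (-6 + 1200))/50 = -17*(0 + 1194)/50 = -17/50*1194 = -10149/25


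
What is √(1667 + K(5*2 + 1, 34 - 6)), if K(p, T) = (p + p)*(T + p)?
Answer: 5*√101 ≈ 50.249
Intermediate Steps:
K(p, T) = 2*p*(T + p) (K(p, T) = (2*p)*(T + p) = 2*p*(T + p))
√(1667 + K(5*2 + 1, 34 - 6)) = √(1667 + 2*(5*2 + 1)*((34 - 6) + (5*2 + 1))) = √(1667 + 2*(10 + 1)*(28 + (10 + 1))) = √(1667 + 2*11*(28 + 11)) = √(1667 + 2*11*39) = √(1667 + 858) = √2525 = 5*√101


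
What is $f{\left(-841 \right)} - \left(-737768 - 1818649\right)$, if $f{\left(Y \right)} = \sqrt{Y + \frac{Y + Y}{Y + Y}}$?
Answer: $2556417 + 2 i \sqrt{210} \approx 2.5564 \cdot 10^{6} + 28.983 i$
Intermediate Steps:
$f{\left(Y \right)} = \sqrt{1 + Y}$ ($f{\left(Y \right)} = \sqrt{Y + \frac{2 Y}{2 Y}} = \sqrt{Y + 2 Y \frac{1}{2 Y}} = \sqrt{Y + 1} = \sqrt{1 + Y}$)
$f{\left(-841 \right)} - \left(-737768 - 1818649\right) = \sqrt{1 - 841} - \left(-737768 - 1818649\right) = \sqrt{-840} - -2556417 = 2 i \sqrt{210} + 2556417 = 2556417 + 2 i \sqrt{210}$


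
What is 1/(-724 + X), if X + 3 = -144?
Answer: -1/871 ≈ -0.0011481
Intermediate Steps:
X = -147 (X = -3 - 144 = -147)
1/(-724 + X) = 1/(-724 - 147) = 1/(-871) = -1/871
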